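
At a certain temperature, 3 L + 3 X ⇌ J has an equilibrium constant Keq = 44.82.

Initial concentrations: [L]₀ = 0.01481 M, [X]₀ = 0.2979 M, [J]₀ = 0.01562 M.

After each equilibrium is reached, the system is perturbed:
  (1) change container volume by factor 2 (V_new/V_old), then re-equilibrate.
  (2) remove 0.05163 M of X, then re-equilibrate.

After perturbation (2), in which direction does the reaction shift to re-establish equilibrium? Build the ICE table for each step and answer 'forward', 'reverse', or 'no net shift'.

Q₀ = 1.8189e+05 vs Keq = 44.82 ⇒ Q>K, reverse
Step 1:
                   L          X          J
  I          0.01481     0.2979    0.01562
  C          0.04565    0.04565   -0.01522
  E          0.06046     0.3436 4.0176e-04
  solve Keq expr → x = -0.01522; check Q = 44.82
Then change container volume by factor 2 (V_new/V_old).
Step 2:
                   L          X          J
  I          0.03023     0.1718 2.0088e-04
  C       5.8249e-04 5.8249e-04 -1.9416e-04
  E          0.03081     0.1724 6.7152e-06
  solve Keq expr → x = -1.9416e-04; check Q = 44.82
Then remove 0.05163 M of X.
Step 3:
                   L          X          J
  I          0.03081     0.1207 6.7152e-06
  C       1.3211e-05 1.3211e-05 -4.4037e-06
  E          0.03083     0.1207 2.3115e-06
  solve Keq expr → x = -4.4037e-06; check Q = 44.82

Direction: reverse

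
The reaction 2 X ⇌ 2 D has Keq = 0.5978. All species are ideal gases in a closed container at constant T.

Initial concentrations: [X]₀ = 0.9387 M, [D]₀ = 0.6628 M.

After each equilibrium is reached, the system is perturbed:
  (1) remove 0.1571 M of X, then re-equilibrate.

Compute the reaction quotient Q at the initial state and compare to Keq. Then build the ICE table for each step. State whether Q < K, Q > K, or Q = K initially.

Q₀ = 0.4986; Q < K (proceeds forward)

Q₀ = 0.4986 vs Keq = 0.5978 ⇒ Q<K, forward
Step 1:
                  X         D
  Initial    0.9387    0.6628
  Change   -0.03552   0.03552
  Equil      0.9032    0.6983
  solve Keq expr → x = 0.01776; check Q = 0.5978
Then remove 0.1571 M of X.
Step 2:
                  X         D
  Initial    0.7461    0.6983
  Change     0.0685   -0.0685
  Equil      0.8146    0.6298
  solve Keq expr → x = -0.03425; check Q = 0.5978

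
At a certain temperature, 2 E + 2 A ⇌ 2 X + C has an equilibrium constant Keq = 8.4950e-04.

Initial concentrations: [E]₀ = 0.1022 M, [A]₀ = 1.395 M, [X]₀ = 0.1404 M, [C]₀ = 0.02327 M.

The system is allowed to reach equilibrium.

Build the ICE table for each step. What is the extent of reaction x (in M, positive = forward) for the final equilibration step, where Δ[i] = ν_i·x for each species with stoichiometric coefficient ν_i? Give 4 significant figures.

x = -0.01981 M

Q₀ = 0.02257 vs Keq = 8.4950e-04 ⇒ Q>K, reverse
Step 1:
                    E           A           X           C
  I            0.1022       1.395      0.1404     0.02327
  C           0.03962     0.03962    -0.03962    -0.01981
  E            0.1418       1.435      0.1008    0.003462
  solve Keq expr → x = -0.01981; check Q = 8.4950e-04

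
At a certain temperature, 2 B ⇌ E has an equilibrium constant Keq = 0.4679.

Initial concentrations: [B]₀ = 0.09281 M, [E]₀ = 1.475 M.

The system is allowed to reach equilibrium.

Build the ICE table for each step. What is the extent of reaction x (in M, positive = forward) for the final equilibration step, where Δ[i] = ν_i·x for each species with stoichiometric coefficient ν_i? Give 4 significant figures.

Q₀ = 171.2 vs Keq = 0.4679 ⇒ Q>K, reverse
Step 1:
                  B         E
  init      0.09281     1.475
  Δ           1.254   -0.6268
  eq          1.346    0.8482
  solve Keq expr → x = -0.6268; check Q = 0.4679

x = -0.6268 M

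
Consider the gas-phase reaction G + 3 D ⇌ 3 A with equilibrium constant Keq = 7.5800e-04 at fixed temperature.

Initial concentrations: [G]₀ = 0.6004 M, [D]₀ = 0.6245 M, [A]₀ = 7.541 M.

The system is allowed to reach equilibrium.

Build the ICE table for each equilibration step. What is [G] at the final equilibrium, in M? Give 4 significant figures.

Q₀ = 2933 vs Keq = 7.5800e-04 ⇒ Q>K, reverse
Step 1:
                   G          D          A
  init        0.6004     0.6245      7.541
  Δ            2.204      6.611     -6.611
  eq           2.804      7.235     0.9303
  solve Keq expr → x = -2.204; check Q = 7.5800e-04

[G]_eq = 2.804 M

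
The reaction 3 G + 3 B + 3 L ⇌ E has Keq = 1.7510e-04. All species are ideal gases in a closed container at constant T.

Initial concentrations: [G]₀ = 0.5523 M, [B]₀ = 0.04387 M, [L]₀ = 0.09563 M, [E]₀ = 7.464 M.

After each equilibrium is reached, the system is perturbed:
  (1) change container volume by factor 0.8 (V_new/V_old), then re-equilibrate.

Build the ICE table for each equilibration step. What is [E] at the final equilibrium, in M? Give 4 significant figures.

[E]_eq = 8.319 M

Q₀ = 6.0001e+08 vs Keq = 1.7510e-04 ⇒ Q>K, reverse
Step 1:
                    G           B           L           E
  init         0.5523     0.04387     0.09563       7.464
  Δ             2.994       2.994       2.994     -0.9982
  eq            3.547       3.038        3.09       6.466
  solve Keq expr → x = -0.9982; check Q = 1.7510e-04
Then change container volume by factor 0.8 (V_new/V_old).
Step 2:
                    G           B           L           E
  init          4.433       3.798       3.863       8.082
  Δ           -0.7109     -0.7109     -0.7109       0.237
  eq            3.723       3.087       3.152       8.319
  solve Keq expr → x = 0.237; check Q = 1.7510e-04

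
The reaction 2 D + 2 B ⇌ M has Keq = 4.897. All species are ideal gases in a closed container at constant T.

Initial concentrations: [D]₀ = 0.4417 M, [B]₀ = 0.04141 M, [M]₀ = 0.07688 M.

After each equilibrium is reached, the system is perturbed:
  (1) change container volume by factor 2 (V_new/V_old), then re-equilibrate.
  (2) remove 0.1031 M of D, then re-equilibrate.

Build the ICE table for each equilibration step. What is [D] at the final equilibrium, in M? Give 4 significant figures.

Q₀ = 229.8 vs Keq = 4.897 ⇒ Q>K, reverse
Step 1:
                   D          B          M
  Initial     0.4417    0.04141    0.07688
  Change     0.09816    0.09816   -0.04908
  Equil       0.5399     0.1396     0.0278
  solve Keq expr → x = -0.04908; check Q = 4.897
Then change container volume by factor 2 (V_new/V_old).
Step 2:
                   D          B          M
  Initial     0.2699    0.06978     0.0139
  Change     0.02097    0.02097   -0.01049
  Equil       0.2909    0.09076   0.003413
  solve Keq expr → x = -0.01049; check Q = 4.897
Then remove 0.1031 M of D.
Step 3:
                   D          B          M
  Initial     0.1878    0.09076   0.003413
  Change    0.003629   0.003629  -0.001815
  Equil       0.1914    0.09439   0.001599
  solve Keq expr → x = -0.001815; check Q = 4.897

[D]_eq = 0.1914 M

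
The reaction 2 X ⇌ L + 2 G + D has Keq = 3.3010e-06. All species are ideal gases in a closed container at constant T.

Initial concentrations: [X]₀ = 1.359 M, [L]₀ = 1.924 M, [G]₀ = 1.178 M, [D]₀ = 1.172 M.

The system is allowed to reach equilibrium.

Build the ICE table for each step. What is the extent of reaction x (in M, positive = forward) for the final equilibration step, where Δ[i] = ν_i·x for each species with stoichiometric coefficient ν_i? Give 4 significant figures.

x = -0.5864 M

Q₀ = 1.694 vs Keq = 3.3010e-06 ⇒ Q>K, reverse
Step 1:
                   X          L          G          D
  Initial      1.359      1.924      1.178      1.172
  Change       1.173    -0.5864     -1.173    -0.5864
  Equil        2.532      1.338   0.005197     0.5856
  solve Keq expr → x = -0.5864; check Q = 3.3010e-06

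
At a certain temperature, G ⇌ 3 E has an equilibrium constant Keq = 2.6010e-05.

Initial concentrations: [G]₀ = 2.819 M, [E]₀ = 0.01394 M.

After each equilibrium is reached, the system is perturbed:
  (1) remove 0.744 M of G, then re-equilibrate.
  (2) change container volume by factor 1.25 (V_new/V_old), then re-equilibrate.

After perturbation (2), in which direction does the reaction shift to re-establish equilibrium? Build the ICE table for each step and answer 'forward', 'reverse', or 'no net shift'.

Q₀ = 9.6093e-07 vs Keq = 2.6010e-05 ⇒ Q<K, forward
Step 1:
                  G         E
  I           2.819   0.01394
  C        -0.00929   0.02787
  E            2.81   0.04181
  solve Keq expr → x = 0.00929; check Q = 2.6010e-05
Then remove 0.744 M of G.
Step 2:
                  G         E
  I           2.066   0.04181
  C        0.001355 -0.004066
  E           2.067   0.03774
  solve Keq expr → x = -0.001355; check Q = 2.6010e-05
Then change container volume by factor 1.25 (V_new/V_old).
Step 3:
                  G         E
  I           1.654   0.03019
  C       -0.001611  0.004832
  E           1.652   0.03503
  solve Keq expr → x = 0.001611; check Q = 2.6010e-05

Direction: forward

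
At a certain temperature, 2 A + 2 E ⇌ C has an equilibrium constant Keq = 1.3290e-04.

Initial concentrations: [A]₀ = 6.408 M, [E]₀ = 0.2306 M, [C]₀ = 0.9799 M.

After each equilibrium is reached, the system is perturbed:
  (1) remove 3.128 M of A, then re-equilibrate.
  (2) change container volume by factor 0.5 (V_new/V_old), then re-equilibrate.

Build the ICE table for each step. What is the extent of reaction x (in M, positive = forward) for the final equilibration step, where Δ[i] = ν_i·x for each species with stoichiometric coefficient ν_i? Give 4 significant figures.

x = 0.1772 M

Q₀ = 0.4488 vs Keq = 1.3290e-04 ⇒ Q>K, reverse
Step 1:
                   A          E          C
  init         6.408     0.2306     0.9799
  Δ            1.879      1.879    -0.9393
  eq           8.287      2.109     0.0406
  solve Keq expr → x = -0.9393; check Q = 1.3290e-04
Then remove 3.128 M of A.
Step 2:
                   A          E          C
  init         5.159      2.109     0.0406
  Δ          0.04768    0.04768   -0.02384
  eq           5.206      2.157    0.01676
  solve Keq expr → x = -0.02384; check Q = 1.3290e-04
Then change container volume by factor 0.5 (V_new/V_old).
Step 3:
                   A          E          C
  init         10.41      4.314    0.03352
  Δ          -0.3545    -0.3545     0.1772
  eq           10.06      3.959     0.2108
  solve Keq expr → x = 0.1772; check Q = 1.3290e-04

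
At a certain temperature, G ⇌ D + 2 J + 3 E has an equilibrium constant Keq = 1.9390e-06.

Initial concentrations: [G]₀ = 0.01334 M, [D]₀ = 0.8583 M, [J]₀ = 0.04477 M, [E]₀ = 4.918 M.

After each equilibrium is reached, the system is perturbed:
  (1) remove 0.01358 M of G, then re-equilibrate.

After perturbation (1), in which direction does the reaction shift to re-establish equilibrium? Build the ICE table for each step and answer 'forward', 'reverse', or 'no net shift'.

Direction: reverse

Q₀ = 15.34 vs Keq = 1.9390e-06 ⇒ Q>K, reverse
Step 1:
                   G          D          J          E
  I          0.01334     0.8583    0.04477      4.918
  C          0.02237   -0.02237   -0.04474   -0.06711
  E          0.03571     0.8359 2.6939e-05      4.851
  solve Keq expr → x = -0.02237; check Q = 1.9390e-06
Then remove 0.01358 M of G.
Step 2:
                   G          D          J          E
  I          0.02213     0.8359 2.6939e-05      4.851
  C       2.8651e-06 -2.8651e-06 -5.7303e-06 -8.5954e-06
  E          0.02213     0.8359 2.1208e-05      4.851
  solve Keq expr → x = -2.8651e-06; check Q = 1.9390e-06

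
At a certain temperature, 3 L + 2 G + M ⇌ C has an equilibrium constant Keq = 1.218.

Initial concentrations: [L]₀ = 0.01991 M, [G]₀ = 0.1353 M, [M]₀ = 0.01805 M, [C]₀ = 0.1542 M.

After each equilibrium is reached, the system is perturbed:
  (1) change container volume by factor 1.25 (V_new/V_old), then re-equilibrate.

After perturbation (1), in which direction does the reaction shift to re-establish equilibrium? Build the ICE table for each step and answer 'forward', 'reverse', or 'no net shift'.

Q₀ = 5.9129e+07 vs Keq = 1.218 ⇒ Q>K, reverse
Step 1:
                   L          G          M          C
  init       0.01991     0.1353    0.01805     0.1542
  Δ           0.4505     0.3003     0.1502    -0.1502
  eq          0.4704     0.4356     0.1682   0.004046
  solve Keq expr → x = -0.1502; check Q = 1.218
Then change container volume by factor 1.25 (V_new/V_old).
Step 2:
                   L          G          M          C
  init        0.3763     0.3485     0.1346   0.003237
  Δ         0.006234   0.004156   0.002078  -0.002078
  eq          0.3825     0.3526     0.1366   0.001159
  solve Keq expr → x = -0.002078; check Q = 1.218

Direction: reverse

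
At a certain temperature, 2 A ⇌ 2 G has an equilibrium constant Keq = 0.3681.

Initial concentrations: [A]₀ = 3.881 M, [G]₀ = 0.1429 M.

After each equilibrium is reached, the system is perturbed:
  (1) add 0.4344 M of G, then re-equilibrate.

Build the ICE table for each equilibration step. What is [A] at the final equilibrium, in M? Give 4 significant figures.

Q₀ = 0.001356 vs Keq = 0.3681 ⇒ Q<K, forward
Step 1:
                    A           G
  Initial       3.881      0.1429
  Change       -1.377       1.377
  Equil         2.504       1.519
  solve Keq expr → x = 0.6883; check Q = 0.3681
Then add 0.4344 M of G.
Step 2:
                    A           G
  Initial       2.504       1.954
  Change       0.2704     -0.2704
  Equil         2.775       1.684
  solve Keq expr → x = -0.1352; check Q = 0.3681

[A]_eq = 2.775 M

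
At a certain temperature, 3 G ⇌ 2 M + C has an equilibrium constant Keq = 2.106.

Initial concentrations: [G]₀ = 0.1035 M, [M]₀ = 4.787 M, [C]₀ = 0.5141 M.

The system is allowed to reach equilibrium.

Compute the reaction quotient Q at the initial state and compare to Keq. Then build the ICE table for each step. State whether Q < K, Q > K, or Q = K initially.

Q₀ = 1.0626e+04; Q > K (proceeds reverse)

Q₀ = 1.0626e+04 vs Keq = 2.106 ⇒ Q>K, reverse
Step 1:
                    G           M           C
  I            0.1035       4.787      0.5141
  C             1.017     -0.6777     -0.3389
  E              1.12       4.109      0.1752
  solve Keq expr → x = -0.3389; check Q = 2.106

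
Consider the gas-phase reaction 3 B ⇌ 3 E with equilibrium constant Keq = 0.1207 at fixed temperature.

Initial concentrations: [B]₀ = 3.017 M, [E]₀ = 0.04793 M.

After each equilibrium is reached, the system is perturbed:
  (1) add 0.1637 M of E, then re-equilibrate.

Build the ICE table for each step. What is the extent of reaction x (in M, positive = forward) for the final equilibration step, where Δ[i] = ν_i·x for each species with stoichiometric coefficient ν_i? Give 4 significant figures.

x = -0.03652 M

Q₀ = 4.0096e-06 vs Keq = 0.1207 ⇒ Q<K, forward
Step 1:
                  B         E
  init        3.017   0.04793
  Δ         -0.9658    0.9658
  eq          2.051     1.014
  solve Keq expr → x = 0.3219; check Q = 0.1207
Then add 0.1637 M of E.
Step 2:
                  B         E
  init        2.051     1.177
  Δ          0.1096   -0.1096
  eq          2.161     1.068
  solve Keq expr → x = -0.03652; check Q = 0.1207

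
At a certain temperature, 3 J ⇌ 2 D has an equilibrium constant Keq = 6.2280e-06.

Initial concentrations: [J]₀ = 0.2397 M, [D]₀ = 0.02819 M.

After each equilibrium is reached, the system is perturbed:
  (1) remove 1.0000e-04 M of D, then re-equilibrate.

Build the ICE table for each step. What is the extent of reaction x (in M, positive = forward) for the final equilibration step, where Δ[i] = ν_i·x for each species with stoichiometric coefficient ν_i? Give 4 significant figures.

Q₀ = 0.0577 vs Keq = 6.2280e-06 ⇒ Q>K, reverse
Step 1:
                    J           D
  Initial      0.2397     0.02819
  Change      0.04173    -0.02782
  Equil        0.2814  3.7258e-04
  solve Keq expr → x = -0.01391; check Q = 6.2280e-06
Then remove 1.0000e-04 M of D.
Step 2:
                    J           D
  Initial      0.2814  2.7258e-04
  Change  -1.4955e-04  9.9703e-05
  Equil        0.2813  3.7228e-04
  solve Keq expr → x = 4.9852e-05; check Q = 6.2280e-06

x = 4.9852e-05 M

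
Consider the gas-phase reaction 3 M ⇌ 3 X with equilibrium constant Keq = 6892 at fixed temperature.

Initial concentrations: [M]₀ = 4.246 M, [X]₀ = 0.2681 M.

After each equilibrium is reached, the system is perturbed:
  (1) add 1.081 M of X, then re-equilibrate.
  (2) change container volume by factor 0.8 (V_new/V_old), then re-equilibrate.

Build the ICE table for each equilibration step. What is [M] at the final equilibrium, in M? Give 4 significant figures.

[M]_eq = 0.3492 M

Q₀ = 2.5174e-04 vs Keq = 6892 ⇒ Q<K, forward
Step 1:
                    M           X
  Initial       4.246      0.2681
  Change       -4.021       4.021
  Equil        0.2254       4.289
  solve Keq expr → x = 1.34; check Q = 6892
Then add 1.081 M of X.
Step 2:
                    M           X
  Initial      0.2254        5.37
  Change      0.05397    -0.05397
  Equil        0.2793       5.316
  solve Keq expr → x = -0.01799; check Q = 6892
Then change container volume by factor 0.8 (V_new/V_old).
Step 3:
                    M           X
  Initial      0.3492       6.645
  Change            0           0
  Equil        0.3492       6.645
  solve Keq expr → x = 0; check Q = 6892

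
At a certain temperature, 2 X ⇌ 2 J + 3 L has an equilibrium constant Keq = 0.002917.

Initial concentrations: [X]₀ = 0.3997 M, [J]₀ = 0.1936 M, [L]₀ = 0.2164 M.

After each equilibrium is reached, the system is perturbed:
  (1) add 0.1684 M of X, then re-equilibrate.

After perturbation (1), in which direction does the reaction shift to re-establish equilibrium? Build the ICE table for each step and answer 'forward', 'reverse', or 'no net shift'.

Q₀ = 0.002377 vs Keq = 0.002917 ⇒ Q<K, forward
Step 1:
                  X         J         L
  Initial    0.3997    0.1936    0.2164
  Change  -0.005743  0.005743  0.008615
  Equil       0.394    0.1993     0.225
  solve Keq expr → x = 0.002872; check Q = 0.002917
Then add 0.1684 M of X.
Step 2:
                  X         J         L
  Initial    0.5624    0.1993     0.225
  Change    -0.0224    0.0224    0.0336
  Equil        0.54    0.2217    0.2586
  solve Keq expr → x = 0.0112; check Q = 0.002917

Direction: forward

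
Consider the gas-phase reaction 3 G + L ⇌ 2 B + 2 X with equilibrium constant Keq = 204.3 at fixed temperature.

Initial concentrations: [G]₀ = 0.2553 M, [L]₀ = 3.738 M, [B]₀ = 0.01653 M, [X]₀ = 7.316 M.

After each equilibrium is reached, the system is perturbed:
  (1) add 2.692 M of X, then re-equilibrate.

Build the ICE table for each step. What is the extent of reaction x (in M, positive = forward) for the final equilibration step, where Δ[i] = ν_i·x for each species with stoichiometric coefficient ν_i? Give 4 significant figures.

x = -0.005229 M

Q₀ = 0.2351 vs Keq = 204.3 ⇒ Q<K, forward
Step 1:
                    G           L           B           X
  Initial      0.2553       3.738     0.01653       7.316
  Change       -0.154    -0.05134      0.1027      0.1027
  Equil        0.1013       3.687      0.1192       7.419
  solve Keq expr → x = 0.05134; check Q = 204.3
Then add 2.692 M of X.
Step 2:
                    G           L           B           X
  Initial      0.1013       3.687      0.1192       10.11
  Change      0.01569    0.005229    -0.01046    -0.01046
  Equil         0.117       3.692      0.1088        10.1
  solve Keq expr → x = -0.005229; check Q = 204.3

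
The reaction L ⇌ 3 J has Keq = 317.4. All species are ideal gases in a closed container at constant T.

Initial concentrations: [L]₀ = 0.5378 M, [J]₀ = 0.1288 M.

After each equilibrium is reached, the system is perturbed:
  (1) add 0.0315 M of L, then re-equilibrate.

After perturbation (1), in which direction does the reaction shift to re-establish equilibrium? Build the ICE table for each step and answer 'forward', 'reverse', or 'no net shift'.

Q₀ = 0.003973 vs Keq = 317.4 ⇒ Q<K, forward
Step 1:
                   L          J
  init        0.5378     0.1288
  Δ          -0.5224      1.567
  eq         0.01537      1.696
  solve Keq expr → x = 0.5224; check Q = 317.4
Then add 0.0315 M of L.
Step 2:
                   L          J
  init       0.04687      1.696
  Δ         -0.02901    0.08703
  eq         0.01786      1.783
  solve Keq expr → x = 0.02901; check Q = 317.4

Direction: forward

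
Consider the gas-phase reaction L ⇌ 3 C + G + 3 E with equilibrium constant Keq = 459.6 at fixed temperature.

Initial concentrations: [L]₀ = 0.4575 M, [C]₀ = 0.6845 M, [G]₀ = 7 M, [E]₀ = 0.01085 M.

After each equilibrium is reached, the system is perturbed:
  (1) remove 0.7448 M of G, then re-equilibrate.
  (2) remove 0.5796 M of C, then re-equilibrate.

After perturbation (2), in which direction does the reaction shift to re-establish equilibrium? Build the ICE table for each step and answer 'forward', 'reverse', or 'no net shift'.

Q₀ = 6.2678e-06 vs Keq = 459.6 ⇒ Q<K, forward
Step 1:
                    L           C           G           E
  I            0.4575      0.6845           7     0.01085
  C           -0.3533        1.06      0.3533        1.06
  E            0.1042       1.744       7.353       1.071
  solve Keq expr → x = 0.3533; check Q = 459.6
Then remove 0.7448 M of G.
Step 2:
                    L           C           G           E
  I            0.1042       1.744       6.608       1.071
  C         -0.004553     0.01366    0.004553     0.01366
  E           0.09967       1.758       6.613       1.084
  solve Keq expr → x = 0.004553; check Q = 459.6
Then remove 0.5796 M of C.
Step 3:
                    L           C           G           E
  I           0.09967       1.178       6.613       1.084
  C          -0.04238      0.1271     0.04238      0.1271
  E           0.05729       1.306       6.655       1.211
  solve Keq expr → x = 0.04238; check Q = 459.6

Direction: forward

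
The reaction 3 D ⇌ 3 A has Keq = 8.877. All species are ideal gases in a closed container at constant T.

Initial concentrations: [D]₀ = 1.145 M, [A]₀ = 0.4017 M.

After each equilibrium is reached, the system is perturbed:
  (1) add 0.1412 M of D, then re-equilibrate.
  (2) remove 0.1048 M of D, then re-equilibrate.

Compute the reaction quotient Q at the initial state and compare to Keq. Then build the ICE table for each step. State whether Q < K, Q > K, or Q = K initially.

Q₀ = 0.04318; Q < K (proceeds forward)

Q₀ = 0.04318 vs Keq = 8.877 ⇒ Q<K, forward
Step 1:
                    D           A
  init          1.145      0.4017
  Δ           -0.6413      0.6413
  eq           0.5037       1.043
  solve Keq expr → x = 0.2138; check Q = 8.877
Then add 0.1412 M of D.
Step 2:
                    D           A
  init         0.6449       1.043
  Δ          -0.09521     0.09521
  eq           0.5497       1.138
  solve Keq expr → x = 0.03174; check Q = 8.877
Then remove 0.1048 M of D.
Step 3:
                    D           A
  init         0.4449       1.138
  Δ           0.07067    -0.07067
  eq           0.5156       1.068
  solve Keq expr → x = -0.02356; check Q = 8.877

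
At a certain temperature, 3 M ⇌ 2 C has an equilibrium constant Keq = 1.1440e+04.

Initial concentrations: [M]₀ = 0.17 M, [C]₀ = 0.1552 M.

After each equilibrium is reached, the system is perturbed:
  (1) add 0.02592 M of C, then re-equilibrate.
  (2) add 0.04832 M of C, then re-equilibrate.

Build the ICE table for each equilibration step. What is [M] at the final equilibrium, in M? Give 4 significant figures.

Q₀ = 4.903 vs Keq = 1.1440e+04 ⇒ Q<K, forward
Step 1:
                    M           C
  I              0.17      0.1552
  C           -0.1521      0.1014
  E           0.01792      0.2566
  solve Keq expr → x = 0.05069; check Q = 1.1440e+04
Then add 0.02592 M of C.
Step 2:
                    M           C
  I           0.01792      0.2825
  C          0.001153 -7.6849e-04
  E           0.01907      0.2817
  solve Keq expr → x = -3.8425e-04; check Q = 1.1440e+04
Then add 0.04832 M of C.
Step 3:
                    M           C
  I           0.01907      0.3301
  C          0.002064   -0.001376
  E           0.02114      0.3287
  solve Keq expr → x = -6.8794e-04; check Q = 1.1440e+04

[M]_eq = 0.02114 M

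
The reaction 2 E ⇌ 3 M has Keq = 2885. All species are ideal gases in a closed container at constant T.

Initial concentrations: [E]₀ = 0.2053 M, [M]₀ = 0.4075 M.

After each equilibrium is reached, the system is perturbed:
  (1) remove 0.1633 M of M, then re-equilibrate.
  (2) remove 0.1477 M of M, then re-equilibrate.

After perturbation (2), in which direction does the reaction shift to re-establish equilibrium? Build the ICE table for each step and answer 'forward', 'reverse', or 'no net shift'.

Q₀ = 1.605 vs Keq = 2885 ⇒ Q<K, forward
Step 1:
                  E         M
  I          0.2053    0.4075
  C         -0.1944    0.2916
  E         0.01088    0.6991
  solve Keq expr → x = 0.09721; check Q = 2885
Then remove 0.1633 M of M.
Step 2:
                  E         M
  I         0.01088    0.5358
  C       -0.003474  0.005211
  E        0.007409     0.541
  solve Keq expr → x = 0.001737; check Q = 2885
Then remove 0.1477 M of M.
Step 3:
                  E         M
  I        0.007409    0.3933
  C       -0.002744  0.004116
  E        0.004665    0.3975
  solve Keq expr → x = 0.001372; check Q = 2885

Direction: forward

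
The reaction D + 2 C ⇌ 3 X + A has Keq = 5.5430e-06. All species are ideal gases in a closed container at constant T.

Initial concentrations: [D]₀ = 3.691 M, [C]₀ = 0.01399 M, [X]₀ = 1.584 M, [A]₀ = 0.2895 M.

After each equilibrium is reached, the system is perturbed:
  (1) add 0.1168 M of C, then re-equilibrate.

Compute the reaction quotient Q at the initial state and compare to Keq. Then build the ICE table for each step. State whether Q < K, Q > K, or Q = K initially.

Q₀ = 1593; Q > K (proceeds reverse)

Q₀ = 1593 vs Keq = 5.5430e-06 ⇒ Q>K, reverse
Step 1:
                   D          C          X          A
  Initial      3.691    0.01399      1.584     0.2895
  Change      0.2895      0.579    -0.8684    -0.2895
  Equil         3.98     0.5929     0.7156 2.1172e-05
  solve Keq expr → x = -0.2895; check Q = 5.5430e-06
Then add 0.1168 M of C.
Step 2:
                   D          C          X          A
  Initial       3.98     0.7097     0.7156 2.1172e-05
  Change  -9.1575e-06 -1.8315e-05 2.7473e-05 9.1575e-06
  Equil         3.98     0.7097     0.7156 3.0330e-05
  solve Keq expr → x = 9.1575e-06; check Q = 5.5430e-06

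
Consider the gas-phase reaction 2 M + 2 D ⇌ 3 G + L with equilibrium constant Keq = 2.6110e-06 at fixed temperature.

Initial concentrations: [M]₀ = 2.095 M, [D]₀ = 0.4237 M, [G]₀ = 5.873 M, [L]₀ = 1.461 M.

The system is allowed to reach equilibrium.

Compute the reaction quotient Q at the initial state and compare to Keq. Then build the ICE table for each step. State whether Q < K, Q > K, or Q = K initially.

Q₀ = 375.6 vs Keq = 2.6110e-06 ⇒ Q>K, reverse
Step 1:
                   M          D          G          L
  init         2.095     0.4237      5.873      1.461
  Δ            2.922      2.922     -4.382     -1.461
  eq           5.017      3.345      1.491 2.2199e-04
  solve Keq expr → x = -1.461; check Q = 2.6110e-06

Q₀ = 375.6; Q > K (proceeds reverse)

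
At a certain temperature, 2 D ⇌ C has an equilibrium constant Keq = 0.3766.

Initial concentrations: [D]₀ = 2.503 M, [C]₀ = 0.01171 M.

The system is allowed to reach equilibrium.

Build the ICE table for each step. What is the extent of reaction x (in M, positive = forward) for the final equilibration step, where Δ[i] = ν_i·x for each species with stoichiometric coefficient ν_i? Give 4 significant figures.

Q₀ = 0.001869 vs Keq = 0.3766 ⇒ Q<K, forward
Step 1:
                  D         C
  init        2.503   0.01171
  Δ          -1.219    0.6094
  eq          1.284    0.6211
  solve Keq expr → x = 0.6094; check Q = 0.3766

x = 0.6094 M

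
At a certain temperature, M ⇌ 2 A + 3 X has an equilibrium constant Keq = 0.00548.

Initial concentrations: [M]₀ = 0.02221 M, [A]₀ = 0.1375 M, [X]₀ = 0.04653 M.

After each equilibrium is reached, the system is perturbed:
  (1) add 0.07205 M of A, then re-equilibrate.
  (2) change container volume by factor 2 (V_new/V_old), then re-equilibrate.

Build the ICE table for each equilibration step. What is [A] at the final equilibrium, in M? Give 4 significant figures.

Q₀ = 8.5754e-05 vs Keq = 0.00548 ⇒ Q<K, forward
Step 1:
                   M          A          X
  Initial    0.02221     0.1375    0.04653
  Change    -0.01715    0.03429    0.05144
  Equil     0.005064     0.1718    0.09797
  solve Keq expr → x = 0.01715; check Q = 0.00548
Then add 0.07205 M of A.
Step 2:
                   M          A          X
  Initial   0.005064     0.2438    0.09797
  Change    0.002576  -0.005152  -0.007728
  Equil      0.00764     0.2387    0.09024
  solve Keq expr → x = -0.002576; check Q = 0.00548
Then change container volume by factor 2 (V_new/V_old).
Step 3:
                   M          A          X
  Initial    0.00382     0.1193    0.04512
  Change   -0.003335   0.006669       0.01
  Equil   4.8538e-04      0.126    0.05512
  solve Keq expr → x = 0.003335; check Q = 0.00548

[A]_eq = 0.126 M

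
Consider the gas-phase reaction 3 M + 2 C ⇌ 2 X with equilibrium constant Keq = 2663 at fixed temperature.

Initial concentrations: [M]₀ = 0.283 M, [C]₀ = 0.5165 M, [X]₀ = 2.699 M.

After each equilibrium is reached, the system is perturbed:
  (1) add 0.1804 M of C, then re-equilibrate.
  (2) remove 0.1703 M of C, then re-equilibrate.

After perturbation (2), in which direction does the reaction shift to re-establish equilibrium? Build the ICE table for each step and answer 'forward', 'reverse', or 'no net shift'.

Q₀ = 1205 vs Keq = 2663 ⇒ Q<K, forward
Step 1:
                  M         C         X
  Initial     0.283    0.5165     2.699
  Change    -0.0532  -0.03547   0.03547
  Equil      0.2298     0.481     2.734
  solve Keq expr → x = 0.01773; check Q = 2663
Then add 0.1804 M of C.
Step 2:
                  M         C         X
  Initial    0.2298    0.6614     2.734
  Change    -0.0379  -0.02526   0.02526
  Equil      0.1919    0.6362      2.76
  solve Keq expr → x = 0.01263; check Q = 2663
Then remove 0.1703 M of C.
Step 3:
                  M         C         X
  Initial    0.1919    0.4659      2.76
  Change    0.03535   0.02357  -0.02357
  Equil      0.2273    0.4894     2.736
  solve Keq expr → x = -0.01178; check Q = 2663

Direction: reverse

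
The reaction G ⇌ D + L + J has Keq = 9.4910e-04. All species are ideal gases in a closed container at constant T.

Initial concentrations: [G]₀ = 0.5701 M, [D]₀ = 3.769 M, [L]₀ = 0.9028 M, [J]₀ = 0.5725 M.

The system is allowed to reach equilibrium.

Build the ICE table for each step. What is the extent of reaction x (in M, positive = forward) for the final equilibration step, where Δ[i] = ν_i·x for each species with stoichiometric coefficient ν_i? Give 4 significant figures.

x = -0.5715 M

Q₀ = 3.417 vs Keq = 9.4910e-04 ⇒ Q>K, reverse
Step 1:
                   G          D          L          J
  Initial     0.5701      3.769     0.9028     0.5725
  Change      0.5715    -0.5715    -0.5715    -0.5715
  Equil        1.142      3.198     0.3313   0.001023
  solve Keq expr → x = -0.5715; check Q = 9.4910e-04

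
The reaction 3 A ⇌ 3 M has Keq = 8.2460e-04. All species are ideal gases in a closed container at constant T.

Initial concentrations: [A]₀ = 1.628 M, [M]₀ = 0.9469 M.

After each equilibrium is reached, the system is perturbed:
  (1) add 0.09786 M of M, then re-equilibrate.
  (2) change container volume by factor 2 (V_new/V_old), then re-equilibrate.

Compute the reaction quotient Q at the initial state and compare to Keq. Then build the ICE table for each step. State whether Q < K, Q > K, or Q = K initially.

Q₀ = 0.1968 vs Keq = 8.2460e-04 ⇒ Q>K, reverse
Step 1:
                   A          M
  I            1.628     0.9469
  C           0.7261    -0.7261
  E            2.354     0.2208
  solve Keq expr → x = -0.242; check Q = 8.2460e-04
Then add 0.09786 M of M.
Step 2:
                   A          M
  I            2.354     0.3186
  C          0.08947   -0.08947
  E            2.444     0.2291
  solve Keq expr → x = -0.02982; check Q = 8.2460e-04
Then change container volume by factor 2 (V_new/V_old).
Step 3:
                   A          M
  I            1.222     0.1146
  C                0          0
  E            1.222     0.1146
  solve Keq expr → x = 0; check Q = 8.2460e-04

Q₀ = 0.1968; Q > K (proceeds reverse)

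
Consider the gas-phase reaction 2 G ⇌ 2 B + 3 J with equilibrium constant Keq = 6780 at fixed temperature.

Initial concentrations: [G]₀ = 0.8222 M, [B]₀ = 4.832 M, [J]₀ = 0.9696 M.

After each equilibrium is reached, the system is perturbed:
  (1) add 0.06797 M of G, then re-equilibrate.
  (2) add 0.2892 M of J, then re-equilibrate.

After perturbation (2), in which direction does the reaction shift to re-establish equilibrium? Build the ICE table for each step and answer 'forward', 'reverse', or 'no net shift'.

Direction: reverse

Q₀ = 31.48 vs Keq = 6780 ⇒ Q<K, forward
Step 1:
                  G         B         J
  I          0.8222     4.832    0.9696
  C         -0.6433    0.6433    0.9649
  E          0.1789     5.475     1.935
  solve Keq expr → x = 0.3216; check Q = 6780
Then add 0.06797 M of G.
Step 2:
                  G         B         J
  I          0.2469     5.475     1.935
  C        -0.05459   0.05459   0.08189
  E          0.1923      5.53     2.016
  solve Keq expr → x = 0.0273; check Q = 6780
Then add 0.2892 M of J.
Step 3:
                  G         B         J
  I          0.1923      5.53     2.306
  C         0.03373  -0.03373   -0.0506
  E           0.226     5.496     2.255
  solve Keq expr → x = -0.01687; check Q = 6780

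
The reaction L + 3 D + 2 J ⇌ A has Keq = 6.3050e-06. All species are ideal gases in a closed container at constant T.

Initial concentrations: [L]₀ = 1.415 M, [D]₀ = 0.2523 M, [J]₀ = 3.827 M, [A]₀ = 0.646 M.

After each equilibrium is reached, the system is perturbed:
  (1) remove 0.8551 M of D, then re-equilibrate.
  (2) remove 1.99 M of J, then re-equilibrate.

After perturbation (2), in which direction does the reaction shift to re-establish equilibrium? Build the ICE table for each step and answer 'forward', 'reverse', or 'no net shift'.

Q₀ = 1.941 vs Keq = 6.3050e-06 ⇒ Q>K, reverse
Step 1:
                   L          D          J          A
  Initial      1.415     0.2523      3.827      0.646
  Change      0.6425      1.927      1.285    -0.6425
  Equil        2.057       2.18      5.112   0.003511
  solve Keq expr → x = -0.6425; check Q = 6.3050e-06
Then remove 0.8551 M of D.
Step 2:
                   L          D          J          A
  Initial      2.057      1.325      5.112   0.003511
  Change    0.002706   0.008117   0.005411  -0.002706
  Equil         2.06      1.333      5.117 8.0532e-04
  solve Keq expr → x = -0.002706; check Q = 6.3050e-06
Then remove 1.99 M of J.
Step 3:
                   L          D          J          A
  Initial       2.06      1.333      3.127 8.0532e-04
  Change  5.0326e-04    0.00151   0.001007 -5.0326e-04
  Equil        2.061      1.334      3.128 3.0206e-04
  solve Keq expr → x = -5.0326e-04; check Q = 6.3050e-06

Direction: reverse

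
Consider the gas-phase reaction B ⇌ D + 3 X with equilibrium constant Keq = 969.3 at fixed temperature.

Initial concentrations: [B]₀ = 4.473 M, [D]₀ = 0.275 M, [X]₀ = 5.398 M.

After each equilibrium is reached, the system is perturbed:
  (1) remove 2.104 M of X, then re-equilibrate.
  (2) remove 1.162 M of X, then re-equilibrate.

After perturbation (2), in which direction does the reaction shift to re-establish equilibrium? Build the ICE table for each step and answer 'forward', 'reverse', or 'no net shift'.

Direction: forward

Q₀ = 9.67 vs Keq = 969.3 ⇒ Q<K, forward
Step 1:
                   B          D          X
  init         4.473      0.275      5.398
  Δ           -1.795      1.795      5.385
  eq           2.678       2.07      10.78
  solve Keq expr → x = 1.795; check Q = 969.3
Then remove 2.104 M of X.
Step 2:
                   B          D          X
  init         2.678       2.07      8.679
  Δ           -0.357      0.357      1.071
  eq           2.321      2.427       9.75
  solve Keq expr → x = 0.357; check Q = 969.3
Then remove 1.162 M of X.
Step 3:
                   B          D          X
  init         2.321      2.427      8.588
  Δ          -0.2048     0.2048     0.6144
  eq           2.116      2.632      9.203
  solve Keq expr → x = 0.2048; check Q = 969.3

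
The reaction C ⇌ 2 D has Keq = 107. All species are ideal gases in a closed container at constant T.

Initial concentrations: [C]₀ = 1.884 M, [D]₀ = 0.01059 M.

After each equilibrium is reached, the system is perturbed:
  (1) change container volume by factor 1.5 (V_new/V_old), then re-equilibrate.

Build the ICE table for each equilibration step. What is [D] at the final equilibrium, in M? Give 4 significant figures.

Q₀ = 5.9527e-05 vs Keq = 107 ⇒ Q<K, forward
Step 1:
                  C         D
  I           1.884   0.01059
  C          -1.767     3.533
  E          0.1174     3.544
  solve Keq expr → x = 1.767; check Q = 107
Then change container volume by factor 1.5 (V_new/V_old).
Step 2:
                  C         D
  I         0.07825     2.363
  C        -0.02395   0.04789
  E          0.0543      2.41
  solve Keq expr → x = 0.02395; check Q = 107

[D]_eq = 2.41 M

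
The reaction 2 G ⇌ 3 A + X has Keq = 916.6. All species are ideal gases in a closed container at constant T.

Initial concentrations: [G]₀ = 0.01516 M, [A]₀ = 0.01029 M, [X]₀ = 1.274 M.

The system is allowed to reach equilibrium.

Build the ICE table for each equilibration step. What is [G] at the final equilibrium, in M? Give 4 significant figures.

Q₀ = 0.00604 vs Keq = 916.6 ⇒ Q<K, forward
Step 1:
                   G          A          X
  I          0.01516    0.01029      1.274
  C         -0.01494    0.02241   0.007469
  E       2.2108e-04     0.0327      1.281
  solve Keq expr → x = 0.007469; check Q = 916.6

[G]_eq = 2.2108e-04 M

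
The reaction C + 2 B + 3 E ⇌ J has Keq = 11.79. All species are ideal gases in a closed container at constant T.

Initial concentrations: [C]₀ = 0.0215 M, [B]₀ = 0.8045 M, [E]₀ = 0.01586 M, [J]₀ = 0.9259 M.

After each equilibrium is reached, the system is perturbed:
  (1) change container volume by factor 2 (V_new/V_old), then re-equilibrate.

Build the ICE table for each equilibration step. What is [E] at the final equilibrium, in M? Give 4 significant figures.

[E]_eq = 0.5755 M

Q₀ = 1.6679e+07 vs Keq = 11.79 ⇒ Q>K, reverse
Step 1:
                   C          B          E          J
  I           0.0215     0.8045    0.01586     0.9259
  C           0.1918     0.3836     0.5755    -0.1918
  E           0.2133      1.188     0.5913     0.7341
  solve Keq expr → x = -0.1918; check Q = 11.79
Then change container volume by factor 2 (V_new/V_old).
Step 2:
                   C          B          E          J
  I           0.1067     0.5941     0.2957      0.367
  C          0.09327     0.1865     0.2798   -0.09327
  E           0.1999     0.7806     0.5755     0.2738
  solve Keq expr → x = -0.09327; check Q = 11.79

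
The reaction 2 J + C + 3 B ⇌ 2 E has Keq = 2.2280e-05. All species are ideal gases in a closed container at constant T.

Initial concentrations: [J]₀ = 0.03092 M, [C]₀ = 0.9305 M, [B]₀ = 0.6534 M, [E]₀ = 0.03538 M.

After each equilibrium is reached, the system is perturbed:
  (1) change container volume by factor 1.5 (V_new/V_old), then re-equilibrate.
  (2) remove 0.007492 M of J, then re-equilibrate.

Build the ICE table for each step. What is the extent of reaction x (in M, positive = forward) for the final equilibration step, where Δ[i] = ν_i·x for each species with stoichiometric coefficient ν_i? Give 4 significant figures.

x = -4.5361e-06 M

Q₀ = 5.044 vs Keq = 2.2280e-05 ⇒ Q>K, reverse
Step 1:
                    J           C           B           E
  Initial     0.03092      0.9305      0.6534     0.03538
  Change       0.0352      0.0176      0.0528     -0.0352
  Equil       0.06612      0.9481      0.7062  1.8035e-04
  solve Keq expr → x = -0.0176; check Q = 2.2280e-05
Then change container volume by factor 1.5 (V_new/V_old).
Step 2:
                    J           C           B           E
  Initial     0.04408      0.6321      0.4708  1.2023e-04
  Change   6.6695e-05  3.3348e-05  1.0004e-04 -6.6695e-05
  Equil       0.04415      0.6321      0.4709  5.3535e-05
  solve Keq expr → x = -3.3348e-05; check Q = 2.2280e-05
Then remove 0.007492 M of J.
Step 3:
                    J           C           B           E
  Initial     0.03665      0.6321      0.4709  5.3535e-05
  Change   9.0722e-06  4.5361e-06  1.3608e-05 -9.0722e-06
  Equil       0.03666      0.6321      0.4709  4.4463e-05
  solve Keq expr → x = -4.5361e-06; check Q = 2.2280e-05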